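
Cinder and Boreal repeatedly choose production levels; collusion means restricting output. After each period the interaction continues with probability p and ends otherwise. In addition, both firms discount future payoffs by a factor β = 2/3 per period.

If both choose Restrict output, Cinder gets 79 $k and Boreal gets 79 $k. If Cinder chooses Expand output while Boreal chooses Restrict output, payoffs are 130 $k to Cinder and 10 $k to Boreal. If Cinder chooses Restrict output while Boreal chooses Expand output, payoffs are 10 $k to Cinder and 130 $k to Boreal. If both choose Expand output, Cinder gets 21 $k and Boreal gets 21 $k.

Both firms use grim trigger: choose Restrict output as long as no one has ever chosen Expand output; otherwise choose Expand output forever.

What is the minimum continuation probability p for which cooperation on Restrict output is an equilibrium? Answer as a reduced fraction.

153/218

With continuation probability p and discount β, the effective per-period discount factor is βp.
Grim-trigger IC: βp ≥ (130−79)/(130−21) = 51/109.
So p ≥ (51/109)/(2/3) = 153/218.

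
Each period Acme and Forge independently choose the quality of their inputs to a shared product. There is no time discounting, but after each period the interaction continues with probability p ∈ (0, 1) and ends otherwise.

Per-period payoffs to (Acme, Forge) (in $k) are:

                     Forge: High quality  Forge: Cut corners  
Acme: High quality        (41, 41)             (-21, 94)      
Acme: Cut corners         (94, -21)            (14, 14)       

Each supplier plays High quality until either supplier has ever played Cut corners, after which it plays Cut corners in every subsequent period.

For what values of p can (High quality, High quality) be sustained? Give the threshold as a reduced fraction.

With no time discounting, the continuation probability p plays the role of the discount factor.
Grim-trigger IC: 41/(1−p) ≥ 94 + 14p/(1−p) ⇒ p ≥ (94−41)/(94−14) = 53/80.

53/80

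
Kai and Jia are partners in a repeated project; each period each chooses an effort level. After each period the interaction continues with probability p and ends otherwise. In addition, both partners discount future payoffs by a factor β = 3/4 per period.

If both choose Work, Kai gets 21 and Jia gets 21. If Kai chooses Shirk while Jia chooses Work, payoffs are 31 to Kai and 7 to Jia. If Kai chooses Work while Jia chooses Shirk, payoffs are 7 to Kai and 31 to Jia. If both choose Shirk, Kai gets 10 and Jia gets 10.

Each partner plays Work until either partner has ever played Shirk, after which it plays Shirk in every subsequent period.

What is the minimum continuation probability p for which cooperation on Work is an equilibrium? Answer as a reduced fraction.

With continuation probability p and discount β, the effective per-period discount factor is βp.
Grim-trigger IC: βp ≥ (31−21)/(31−10) = 10/21.
So p ≥ (10/21)/(3/4) = 40/63.

40/63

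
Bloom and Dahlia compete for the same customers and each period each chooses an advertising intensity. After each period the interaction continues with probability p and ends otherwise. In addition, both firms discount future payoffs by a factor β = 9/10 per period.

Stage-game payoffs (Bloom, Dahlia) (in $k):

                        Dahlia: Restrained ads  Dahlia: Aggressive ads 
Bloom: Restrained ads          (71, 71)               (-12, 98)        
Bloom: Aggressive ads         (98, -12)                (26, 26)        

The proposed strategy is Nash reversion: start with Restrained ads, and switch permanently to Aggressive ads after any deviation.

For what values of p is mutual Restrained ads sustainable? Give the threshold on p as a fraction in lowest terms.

5/12

Expected continuation weight on next period's payoff is β·p = 9/10·p, which plays the role of the discount factor.
Cooperation requires 9/10·p ≥ (98−71)/(98−26) = 3/8, hence p ≥ 5/12.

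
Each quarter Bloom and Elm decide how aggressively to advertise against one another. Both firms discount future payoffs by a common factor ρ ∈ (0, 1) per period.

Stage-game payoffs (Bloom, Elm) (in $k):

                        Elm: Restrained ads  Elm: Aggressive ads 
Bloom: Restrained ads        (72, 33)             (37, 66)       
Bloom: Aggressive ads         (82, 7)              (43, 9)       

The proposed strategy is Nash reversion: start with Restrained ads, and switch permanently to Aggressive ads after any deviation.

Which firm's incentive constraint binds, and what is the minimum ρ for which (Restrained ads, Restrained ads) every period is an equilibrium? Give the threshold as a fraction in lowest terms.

Elm; ρ ≥ 11/19

For Bloom: deviation gain 82−72 = 10, per-period punishment loss 72−43 = 29. IC gives ρ ≥ 10/39.
For Elm: gain 33, loss 24 per period, so ρ ≥ 33/57 = 11/19.
The tighter constraint is Elm's, so cooperation needs ρ ≥ 11/19.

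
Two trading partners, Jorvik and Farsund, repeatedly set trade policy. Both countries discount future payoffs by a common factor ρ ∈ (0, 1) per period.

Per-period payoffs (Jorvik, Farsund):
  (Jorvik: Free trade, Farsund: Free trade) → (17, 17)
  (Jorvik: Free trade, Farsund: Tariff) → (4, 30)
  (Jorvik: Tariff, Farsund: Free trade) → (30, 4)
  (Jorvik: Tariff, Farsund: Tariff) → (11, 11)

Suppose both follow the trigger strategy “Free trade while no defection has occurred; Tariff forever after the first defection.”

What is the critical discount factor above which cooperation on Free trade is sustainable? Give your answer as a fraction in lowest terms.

13/19

17/(1−ρ) ≥ 30 + 11ρ/(1−ρ)
17 ≥ 30 − 19ρ
ρ ≥ 13/19.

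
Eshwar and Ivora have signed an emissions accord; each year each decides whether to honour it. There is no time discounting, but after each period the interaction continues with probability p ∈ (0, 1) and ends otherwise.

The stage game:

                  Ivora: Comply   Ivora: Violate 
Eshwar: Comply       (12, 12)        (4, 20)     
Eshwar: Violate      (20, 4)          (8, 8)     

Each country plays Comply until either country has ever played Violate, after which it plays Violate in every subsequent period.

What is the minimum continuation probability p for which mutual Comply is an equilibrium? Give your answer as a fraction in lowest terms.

Expected cooperation value is 12 + p·12 + p²·12 + … = 12/(1−p); deviation gives 20 + p·8/(1−p).
12 ≥ 20(1−p) + 8p ⇒ 12p ≥ 8 ⇒ p ≥ 8/12 = 2/3.

2/3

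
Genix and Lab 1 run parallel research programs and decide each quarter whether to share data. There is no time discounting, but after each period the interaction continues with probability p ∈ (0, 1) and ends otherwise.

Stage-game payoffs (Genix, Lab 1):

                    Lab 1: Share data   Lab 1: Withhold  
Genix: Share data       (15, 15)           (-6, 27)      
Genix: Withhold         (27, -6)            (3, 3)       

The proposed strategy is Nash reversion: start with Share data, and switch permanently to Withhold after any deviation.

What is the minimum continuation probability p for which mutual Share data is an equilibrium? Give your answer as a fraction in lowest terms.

1/2

With no time discounting, the continuation probability p plays the role of the discount factor.
Grim-trigger IC: 15/(1−p) ≥ 27 + 3p/(1−p) ⇒ p ≥ (27−15)/(27−3) = 1/2.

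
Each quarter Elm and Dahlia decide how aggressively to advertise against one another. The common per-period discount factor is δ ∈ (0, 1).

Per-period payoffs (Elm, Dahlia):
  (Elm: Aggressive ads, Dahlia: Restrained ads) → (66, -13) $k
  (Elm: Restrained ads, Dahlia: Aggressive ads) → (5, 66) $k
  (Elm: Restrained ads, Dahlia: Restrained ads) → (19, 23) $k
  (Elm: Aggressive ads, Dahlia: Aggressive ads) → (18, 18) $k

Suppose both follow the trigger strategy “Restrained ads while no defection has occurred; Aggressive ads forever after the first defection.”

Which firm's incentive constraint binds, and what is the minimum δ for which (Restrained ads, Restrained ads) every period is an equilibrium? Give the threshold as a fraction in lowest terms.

Elm; δ ≥ 47/48

For Elm: deviation gain 66−19 = 47, per-period punishment loss 19−18 = 1. IC gives δ ≥ 47/48.
For Dahlia: gain 43, loss 5 per period, so δ ≥ 43/48.
The tighter constraint is Elm's, so cooperation needs δ ≥ 47/48.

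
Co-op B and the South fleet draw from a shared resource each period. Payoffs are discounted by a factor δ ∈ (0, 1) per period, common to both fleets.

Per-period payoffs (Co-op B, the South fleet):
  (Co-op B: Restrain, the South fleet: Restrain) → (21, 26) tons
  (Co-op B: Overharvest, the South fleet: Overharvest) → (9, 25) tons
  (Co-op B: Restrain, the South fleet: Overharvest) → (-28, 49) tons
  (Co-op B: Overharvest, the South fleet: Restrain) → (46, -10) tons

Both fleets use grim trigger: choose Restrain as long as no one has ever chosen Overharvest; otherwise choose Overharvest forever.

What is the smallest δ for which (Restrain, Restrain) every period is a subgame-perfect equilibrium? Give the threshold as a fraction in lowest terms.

Co-op B's threshold: (46−21)/(46−9) = 25/37.
the South fleet's threshold: (49−26)/(49−25) = 23/24.
25/37 < 23/24, so the South fleet binds and δ* = 23/24.

23/24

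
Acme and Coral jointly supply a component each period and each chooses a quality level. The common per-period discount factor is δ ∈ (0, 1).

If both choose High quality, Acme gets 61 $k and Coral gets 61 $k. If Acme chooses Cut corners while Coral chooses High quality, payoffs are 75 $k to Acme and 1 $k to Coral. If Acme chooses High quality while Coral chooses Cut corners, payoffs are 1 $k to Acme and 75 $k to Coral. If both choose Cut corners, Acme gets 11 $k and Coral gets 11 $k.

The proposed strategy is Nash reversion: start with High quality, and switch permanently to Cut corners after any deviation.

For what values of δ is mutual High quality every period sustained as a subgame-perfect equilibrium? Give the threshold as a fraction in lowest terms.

7/32

Under grim trigger the critical discount factor is (T−C)/(T−P) with T = 75, C = 61, P = 11.
δ* = (75−61)/(75−11) = 14/64 = 7/32.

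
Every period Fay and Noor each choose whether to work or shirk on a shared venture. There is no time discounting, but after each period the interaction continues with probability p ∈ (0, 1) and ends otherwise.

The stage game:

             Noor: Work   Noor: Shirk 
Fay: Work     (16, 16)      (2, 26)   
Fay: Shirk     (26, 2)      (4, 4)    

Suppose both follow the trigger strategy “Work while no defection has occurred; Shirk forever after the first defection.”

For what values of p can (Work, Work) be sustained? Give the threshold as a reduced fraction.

Expected cooperation value is 16 + p·16 + p²·16 + … = 16/(1−p); deviation gives 26 + p·4/(1−p).
16 ≥ 26(1−p) + 4p ⇒ 22p ≥ 10 ⇒ p ≥ 10/22 = 5/11.

5/11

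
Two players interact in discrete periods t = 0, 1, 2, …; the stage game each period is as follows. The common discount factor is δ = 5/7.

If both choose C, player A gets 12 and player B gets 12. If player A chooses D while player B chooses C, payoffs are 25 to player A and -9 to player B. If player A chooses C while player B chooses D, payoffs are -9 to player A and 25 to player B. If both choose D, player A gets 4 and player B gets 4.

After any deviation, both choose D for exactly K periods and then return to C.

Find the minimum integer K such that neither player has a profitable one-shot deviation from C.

No profitable deviation requires (12−4)(δ+…+δ^K) ≥ 25−12, i.e. δ+…+δ^K ≥ 13/8 ≈ 1.6250.
With δ = 5/7, the partial sums are K=1: 0.7143, K=2: 1.2245, K=3: 1.5889, K=4: 1.8492.
K = 4 is the first length at which the sum reaches 1.6250.

4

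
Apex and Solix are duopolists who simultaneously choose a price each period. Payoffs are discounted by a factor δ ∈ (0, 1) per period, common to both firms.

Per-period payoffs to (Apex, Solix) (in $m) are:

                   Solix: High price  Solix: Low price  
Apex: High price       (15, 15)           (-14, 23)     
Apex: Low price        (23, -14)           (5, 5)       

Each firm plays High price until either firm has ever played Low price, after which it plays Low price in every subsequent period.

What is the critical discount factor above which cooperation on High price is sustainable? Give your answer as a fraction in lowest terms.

15/(1−δ) ≥ 23 + 5δ/(1−δ)
15 ≥ 23 − 18δ
δ ≥ 8/18 = 4/9.

4/9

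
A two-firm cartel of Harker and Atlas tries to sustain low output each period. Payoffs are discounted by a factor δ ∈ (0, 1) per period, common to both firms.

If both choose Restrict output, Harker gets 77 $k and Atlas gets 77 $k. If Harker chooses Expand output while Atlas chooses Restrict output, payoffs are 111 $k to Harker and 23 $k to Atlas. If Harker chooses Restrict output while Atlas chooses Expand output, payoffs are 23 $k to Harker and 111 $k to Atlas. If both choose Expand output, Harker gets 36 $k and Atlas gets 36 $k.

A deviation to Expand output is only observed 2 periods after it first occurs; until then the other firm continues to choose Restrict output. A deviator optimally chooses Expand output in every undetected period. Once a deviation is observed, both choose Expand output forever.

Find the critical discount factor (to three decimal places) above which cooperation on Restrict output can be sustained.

0.673

Deviating for the 2 undetected periods gains 111−77 = 34 per period over cooperation, then loses 77−36 = 41 per period forever once punishment starts.
Gain: 34(1 + δ + … + δ^1); loss: 41·δ^2/(1−δ).
No profitable deviation ⇔ 34(1−δ^2) ≤ 41·δ^2, i.e. δ^2 ≥ 34/(34+41) = 34/75.
Hence δ ≥ (34/75)^(1/2) ≈ 0.673.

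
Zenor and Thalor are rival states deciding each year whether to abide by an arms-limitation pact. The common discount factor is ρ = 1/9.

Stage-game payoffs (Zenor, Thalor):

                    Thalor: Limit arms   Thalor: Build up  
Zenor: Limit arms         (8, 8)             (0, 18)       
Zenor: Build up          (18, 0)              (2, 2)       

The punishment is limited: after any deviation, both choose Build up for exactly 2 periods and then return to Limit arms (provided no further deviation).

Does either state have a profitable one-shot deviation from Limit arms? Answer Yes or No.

Yes

A one-shot deviation gives 18 now, then 2 for 2 periods, then back to 8.
Gain from deviating: (18−8) today; loss: (8−2) in each of the next 2 periods.
No-deviation condition: (8−2)(ρ+…+ρ^2) ≥ 18−8, i.e. ρ+…+ρ^2 ≥ 5/3.
At ρ = 1/9: ρ+…+ρ^2 = 0.1235 < 1.6667.
So cooperation is not sustainable.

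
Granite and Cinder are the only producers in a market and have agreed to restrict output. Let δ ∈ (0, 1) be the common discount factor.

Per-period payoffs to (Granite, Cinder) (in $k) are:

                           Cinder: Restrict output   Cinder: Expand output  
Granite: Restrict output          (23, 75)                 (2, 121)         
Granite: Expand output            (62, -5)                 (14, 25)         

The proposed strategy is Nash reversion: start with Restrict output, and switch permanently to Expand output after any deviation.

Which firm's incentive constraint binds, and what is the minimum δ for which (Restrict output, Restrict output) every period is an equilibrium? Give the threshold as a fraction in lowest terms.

For Granite: deviation gain 62−23 = 39, per-period punishment loss 23−14 = 9. IC gives δ ≥ 39/48 = 13/16.
For Cinder: gain 46, loss 50 per period, so δ ≥ 46/96 = 23/48.
The tighter constraint is Granite's, so cooperation needs δ ≥ 13/16.

Granite; δ ≥ 13/16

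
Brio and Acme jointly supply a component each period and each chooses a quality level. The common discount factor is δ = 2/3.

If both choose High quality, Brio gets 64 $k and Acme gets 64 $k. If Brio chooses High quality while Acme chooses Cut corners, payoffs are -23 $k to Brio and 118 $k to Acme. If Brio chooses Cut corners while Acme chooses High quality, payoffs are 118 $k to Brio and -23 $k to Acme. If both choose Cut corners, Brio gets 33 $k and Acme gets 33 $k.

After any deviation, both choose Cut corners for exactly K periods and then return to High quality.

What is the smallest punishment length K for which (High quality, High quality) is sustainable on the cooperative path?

Need Σ_{k=1}^{K} δ^k ≥ (118−64)/(64−33) = 1.7419 at δ = 2/3.
At K = 5 the sum is 1.7366 < 1.7419; at K = 6 it is 1.8244 ≥ 1.7419.
So the minimum punishment length is K = 6.

6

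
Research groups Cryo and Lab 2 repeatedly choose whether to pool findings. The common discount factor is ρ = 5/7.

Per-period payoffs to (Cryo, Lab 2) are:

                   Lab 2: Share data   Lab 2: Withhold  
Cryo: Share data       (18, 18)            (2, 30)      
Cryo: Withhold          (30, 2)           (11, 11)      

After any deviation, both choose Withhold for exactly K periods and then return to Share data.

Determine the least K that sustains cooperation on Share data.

IC: ρ(1−ρ^K)/(1−ρ) ≥ (30−18)/(18−11) = 12/7.
With ρ = 5/7: need 1 − ρ^K ≥ 12/7·(1−5/7)/(5/7), i.e. ρ^K ≤ 0.3143.
Since (5/7)^3 = 0.3644 and (5/7)^4 = 0.2603, the smallest such K is 4.

4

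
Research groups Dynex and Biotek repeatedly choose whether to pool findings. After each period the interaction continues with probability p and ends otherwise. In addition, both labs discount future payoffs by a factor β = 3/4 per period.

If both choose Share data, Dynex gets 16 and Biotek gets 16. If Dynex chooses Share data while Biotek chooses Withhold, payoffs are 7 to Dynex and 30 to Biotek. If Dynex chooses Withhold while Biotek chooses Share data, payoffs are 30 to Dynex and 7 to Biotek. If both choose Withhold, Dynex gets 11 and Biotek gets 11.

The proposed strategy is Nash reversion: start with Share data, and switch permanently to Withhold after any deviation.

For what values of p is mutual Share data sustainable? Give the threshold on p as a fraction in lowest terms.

56/57

With continuation probability p and discount β, the effective per-period discount factor is βp.
Grim-trigger IC: βp ≥ (30−16)/(30−11) = 14/19.
So p ≥ (14/19)/(3/4) = 56/57.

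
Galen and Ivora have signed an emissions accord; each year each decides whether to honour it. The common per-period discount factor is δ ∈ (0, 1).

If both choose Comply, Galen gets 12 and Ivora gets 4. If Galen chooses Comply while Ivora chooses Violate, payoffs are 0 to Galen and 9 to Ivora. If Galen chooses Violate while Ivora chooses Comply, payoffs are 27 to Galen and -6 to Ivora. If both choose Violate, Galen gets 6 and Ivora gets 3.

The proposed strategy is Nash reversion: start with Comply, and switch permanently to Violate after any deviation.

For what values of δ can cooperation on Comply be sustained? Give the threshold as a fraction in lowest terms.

5/6

Galen's threshold: (27−12)/(27−6) = 5/7.
Ivora's threshold: (9−4)/(9−3) = 5/6.
5/7 < 5/6, so Ivora binds and δ* = 5/6.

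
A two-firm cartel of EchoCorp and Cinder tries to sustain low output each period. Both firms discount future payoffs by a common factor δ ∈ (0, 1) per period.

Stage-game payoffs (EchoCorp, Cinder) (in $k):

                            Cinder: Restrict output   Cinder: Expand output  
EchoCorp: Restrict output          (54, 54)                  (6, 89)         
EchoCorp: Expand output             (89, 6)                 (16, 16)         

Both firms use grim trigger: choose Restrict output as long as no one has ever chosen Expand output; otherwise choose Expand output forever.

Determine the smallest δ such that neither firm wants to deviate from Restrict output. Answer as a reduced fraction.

54/(1−δ) ≥ 89 + 16δ/(1−δ)
54 ≥ 89 − 73δ
δ ≥ 35/73.

35/73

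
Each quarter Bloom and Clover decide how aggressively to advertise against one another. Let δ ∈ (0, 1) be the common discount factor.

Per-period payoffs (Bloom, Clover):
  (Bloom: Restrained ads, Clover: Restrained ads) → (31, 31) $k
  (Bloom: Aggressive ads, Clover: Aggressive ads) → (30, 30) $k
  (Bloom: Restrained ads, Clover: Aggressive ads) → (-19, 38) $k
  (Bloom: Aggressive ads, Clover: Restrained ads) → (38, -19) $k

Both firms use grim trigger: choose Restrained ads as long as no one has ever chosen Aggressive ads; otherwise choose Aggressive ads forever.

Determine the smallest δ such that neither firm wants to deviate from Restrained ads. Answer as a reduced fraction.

7/8

31/(1−δ) ≥ 38 + 30δ/(1−δ)
31 ≥ 38 − 8δ
δ ≥ 7/8.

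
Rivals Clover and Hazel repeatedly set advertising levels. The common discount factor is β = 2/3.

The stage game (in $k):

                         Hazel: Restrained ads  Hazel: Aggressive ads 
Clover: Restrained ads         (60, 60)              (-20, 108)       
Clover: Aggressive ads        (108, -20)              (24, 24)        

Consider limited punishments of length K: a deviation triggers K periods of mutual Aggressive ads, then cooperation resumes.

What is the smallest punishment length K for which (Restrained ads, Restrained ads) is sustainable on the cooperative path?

IC: β(1−β^K)/(1−β) ≥ (108−60)/(60−24) = 4/3.
With β = 2/3: need 1 − β^K ≥ 4/3·(1−2/3)/(2/3), i.e. β^K ≤ 0.3333.
Since (2/3)^2 = 0.4444 and (2/3)^3 = 0.2963, the smallest such K is 3.

3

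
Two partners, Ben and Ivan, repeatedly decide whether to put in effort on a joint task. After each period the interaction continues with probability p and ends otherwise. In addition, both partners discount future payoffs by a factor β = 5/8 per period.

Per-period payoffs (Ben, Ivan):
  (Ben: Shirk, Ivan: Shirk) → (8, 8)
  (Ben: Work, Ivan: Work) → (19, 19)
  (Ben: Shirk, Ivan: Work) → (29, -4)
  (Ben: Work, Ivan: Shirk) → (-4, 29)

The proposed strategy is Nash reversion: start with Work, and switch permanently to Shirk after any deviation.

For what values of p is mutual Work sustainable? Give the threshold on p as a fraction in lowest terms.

With continuation probability p and discount β, the effective per-period discount factor is βp.
Grim-trigger IC: βp ≥ (29−19)/(29−8) = 10/21.
So p ≥ (10/21)/(5/8) = 16/21.

16/21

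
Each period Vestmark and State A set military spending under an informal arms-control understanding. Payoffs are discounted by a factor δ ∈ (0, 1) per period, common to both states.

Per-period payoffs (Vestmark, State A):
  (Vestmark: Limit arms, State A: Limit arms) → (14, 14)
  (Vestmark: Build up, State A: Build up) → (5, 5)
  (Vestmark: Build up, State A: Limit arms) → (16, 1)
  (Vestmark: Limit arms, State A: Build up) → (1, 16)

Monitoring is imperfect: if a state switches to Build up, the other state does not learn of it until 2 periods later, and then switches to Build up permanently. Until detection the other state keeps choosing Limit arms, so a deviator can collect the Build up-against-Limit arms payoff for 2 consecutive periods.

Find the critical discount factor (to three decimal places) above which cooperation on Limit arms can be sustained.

0.426

The best deviation is to choose Build up for all 2 undetected periods, earning 16 each, then 5 forever once detected.
Deviation value: 16(1−δ^2)/(1−δ) + 5δ^2/(1−δ); cooperation value: 14/(1−δ).
IC: 14 ≥ 16(1−δ^2) + 5δ^2 = 16 − 11δ^2.
So δ^2 ≥ 2/11, giving δ ≥ (2/11)^(1/2) ≈ 0.426.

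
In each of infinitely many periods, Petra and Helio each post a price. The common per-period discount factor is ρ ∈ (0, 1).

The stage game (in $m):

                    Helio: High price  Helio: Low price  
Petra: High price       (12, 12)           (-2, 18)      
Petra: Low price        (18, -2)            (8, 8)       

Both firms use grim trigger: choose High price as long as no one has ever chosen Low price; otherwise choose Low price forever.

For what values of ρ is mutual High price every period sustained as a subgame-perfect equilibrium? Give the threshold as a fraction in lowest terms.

12/(1−ρ) ≥ 18 + 8ρ/(1−ρ)
12 ≥ 18 − 10ρ
ρ ≥ 6/10 = 3/5.

3/5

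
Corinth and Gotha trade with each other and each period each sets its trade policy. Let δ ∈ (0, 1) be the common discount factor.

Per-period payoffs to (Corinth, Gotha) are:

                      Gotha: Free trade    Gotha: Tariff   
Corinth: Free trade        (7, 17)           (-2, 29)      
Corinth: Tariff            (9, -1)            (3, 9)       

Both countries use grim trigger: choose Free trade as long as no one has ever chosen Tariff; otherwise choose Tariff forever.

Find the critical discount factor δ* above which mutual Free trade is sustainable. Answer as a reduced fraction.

3/5

Corinth: cooperation gives 7 each period; deviation gives 9 once then 3 forever.
  7/(1−δ) ≥ 9 + 3δ/(1−δ) ⇒ δ ≥ 2/6 = 1/3.
Gotha: cooperation gives 17 each period; deviation gives 29 once then 9 forever.
  δ ≥ 12/20 = 3/5.
Both must hold, so the binding constraint is Gotha's: δ ≥ 3/5.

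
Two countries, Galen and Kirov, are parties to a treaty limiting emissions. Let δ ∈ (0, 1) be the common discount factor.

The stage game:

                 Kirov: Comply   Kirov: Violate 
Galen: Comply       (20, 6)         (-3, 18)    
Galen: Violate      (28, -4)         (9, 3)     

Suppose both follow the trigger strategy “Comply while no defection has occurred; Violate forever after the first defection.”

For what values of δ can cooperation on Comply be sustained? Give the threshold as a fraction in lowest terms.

For Galen: deviation gain 28−20 = 8, per-period punishment loss 20−9 = 11. IC gives δ ≥ 8/19.
For Kirov: gain 12, loss 3 per period, so δ ≥ 12/15 = 4/5.
The tighter constraint is Kirov's, so cooperation needs δ ≥ 4/5.

4/5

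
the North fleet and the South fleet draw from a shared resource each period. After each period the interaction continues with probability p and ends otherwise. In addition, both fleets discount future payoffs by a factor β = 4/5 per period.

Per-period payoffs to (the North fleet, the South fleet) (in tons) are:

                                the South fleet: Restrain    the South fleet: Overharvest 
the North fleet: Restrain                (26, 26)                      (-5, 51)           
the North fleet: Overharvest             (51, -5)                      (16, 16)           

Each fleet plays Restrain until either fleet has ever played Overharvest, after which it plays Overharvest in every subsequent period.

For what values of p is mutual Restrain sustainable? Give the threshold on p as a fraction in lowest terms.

25/28

Expected continuation weight on next period's payoff is β·p = 4/5·p, which plays the role of the discount factor.
Cooperation requires 4/5·p ≥ (51−26)/(51−16) = 5/7, hence p ≥ 25/28.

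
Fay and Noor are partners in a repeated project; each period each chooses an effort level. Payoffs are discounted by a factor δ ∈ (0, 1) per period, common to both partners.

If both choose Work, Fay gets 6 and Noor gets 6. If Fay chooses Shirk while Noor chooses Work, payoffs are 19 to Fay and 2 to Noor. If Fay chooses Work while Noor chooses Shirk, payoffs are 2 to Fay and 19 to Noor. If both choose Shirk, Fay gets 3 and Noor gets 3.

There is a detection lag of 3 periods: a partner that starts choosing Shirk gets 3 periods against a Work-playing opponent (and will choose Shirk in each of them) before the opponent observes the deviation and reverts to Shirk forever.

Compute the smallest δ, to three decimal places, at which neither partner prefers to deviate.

The best deviation is to choose Shirk for all 3 undetected periods, earning 19 each, then 3 forever once detected.
Deviation value: 19(1−δ^3)/(1−δ) + 3δ^3/(1−δ); cooperation value: 6/(1−δ).
IC: 6 ≥ 19(1−δ^3) + 3δ^3 = 19 − 16δ^3.
So δ^3 ≥ 13/16, giving δ ≥ (13/16)^(1/3) ≈ 0.933.

0.933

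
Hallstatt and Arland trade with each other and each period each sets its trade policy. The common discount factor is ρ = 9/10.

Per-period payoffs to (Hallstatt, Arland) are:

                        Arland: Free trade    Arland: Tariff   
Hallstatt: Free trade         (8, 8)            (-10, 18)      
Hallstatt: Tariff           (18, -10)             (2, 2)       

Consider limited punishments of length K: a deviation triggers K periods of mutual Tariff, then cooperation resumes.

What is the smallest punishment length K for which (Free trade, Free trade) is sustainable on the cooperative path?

2

No profitable deviation requires (8−2)(ρ+…+ρ^K) ≥ 18−8, i.e. ρ+…+ρ^K ≥ 5/3 ≈ 1.6667.
With ρ = 9/10, the partial sums are K=1: 0.9000, K=2: 1.7100.
K = 2 is the first length at which the sum reaches 1.6667.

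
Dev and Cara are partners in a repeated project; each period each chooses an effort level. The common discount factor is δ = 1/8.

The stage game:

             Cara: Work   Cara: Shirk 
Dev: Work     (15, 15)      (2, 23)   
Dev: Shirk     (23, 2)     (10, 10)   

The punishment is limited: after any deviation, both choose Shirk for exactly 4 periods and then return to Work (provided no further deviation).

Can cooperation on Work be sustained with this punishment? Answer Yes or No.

No

Comparing payoff streams over the 5 periods until play realigns: cooperate → 15(1+δ+…+δ^4); deviate → 23 + 10(δ+…+δ^4).
Cooperation is sustained iff (15−10)(δ+…+δ^4) ≥ 23−15.
δ+…+δ^4 = 1/8·(1−(1/8)^4)/(1−1/8) = 0.1428, and (23−15)/(15−10) = 1.6000.
0.1428 < 1.6000, so cooperation is not sustainable.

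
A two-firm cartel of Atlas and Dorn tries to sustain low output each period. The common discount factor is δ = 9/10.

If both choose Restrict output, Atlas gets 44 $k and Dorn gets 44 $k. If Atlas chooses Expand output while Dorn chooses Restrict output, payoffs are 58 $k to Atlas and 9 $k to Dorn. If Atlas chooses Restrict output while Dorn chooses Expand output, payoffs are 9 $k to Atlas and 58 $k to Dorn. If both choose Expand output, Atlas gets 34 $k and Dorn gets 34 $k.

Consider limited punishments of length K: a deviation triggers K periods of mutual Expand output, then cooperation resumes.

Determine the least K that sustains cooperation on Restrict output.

No profitable deviation requires (44−34)(δ+…+δ^K) ≥ 58−44, i.e. δ+…+δ^K ≥ 7/5 ≈ 1.4000.
With δ = 9/10, the partial sums are K=1: 0.9000, K=2: 1.7100.
K = 2 is the first length at which the sum reaches 1.4000.

2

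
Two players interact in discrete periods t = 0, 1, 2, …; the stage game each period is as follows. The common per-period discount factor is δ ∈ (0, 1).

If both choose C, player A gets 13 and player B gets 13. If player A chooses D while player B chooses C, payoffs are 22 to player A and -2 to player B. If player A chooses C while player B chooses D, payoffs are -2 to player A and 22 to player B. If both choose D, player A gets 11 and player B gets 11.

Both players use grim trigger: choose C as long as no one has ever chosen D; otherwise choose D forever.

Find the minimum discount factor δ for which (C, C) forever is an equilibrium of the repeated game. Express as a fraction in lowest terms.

13/(1−δ) ≥ 22 + 11δ/(1−δ)
13 ≥ 22 − 11δ
δ ≥ 9/11.

9/11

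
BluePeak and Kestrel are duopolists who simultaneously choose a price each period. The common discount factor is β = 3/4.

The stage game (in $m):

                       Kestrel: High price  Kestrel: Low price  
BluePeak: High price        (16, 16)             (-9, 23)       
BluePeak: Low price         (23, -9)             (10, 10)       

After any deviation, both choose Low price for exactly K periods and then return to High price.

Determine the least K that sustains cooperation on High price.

2

IC: β(1−β^K)/(1−β) ≥ (23−16)/(16−10) = 7/6.
With β = 3/4: need 1 − β^K ≥ 7/6·(1−3/4)/(3/4), i.e. β^K ≤ 0.6111.
Since (3/4)^1 = 0.7500 and (3/4)^2 = 0.5625, the smallest such K is 2.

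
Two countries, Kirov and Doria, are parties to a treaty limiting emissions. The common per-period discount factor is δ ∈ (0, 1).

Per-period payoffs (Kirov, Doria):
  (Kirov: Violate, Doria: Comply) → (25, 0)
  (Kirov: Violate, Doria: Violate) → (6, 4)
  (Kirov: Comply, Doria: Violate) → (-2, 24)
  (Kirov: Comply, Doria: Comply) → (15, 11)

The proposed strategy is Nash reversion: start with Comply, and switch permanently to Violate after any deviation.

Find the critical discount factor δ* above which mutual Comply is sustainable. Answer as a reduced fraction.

Kirov's threshold: (25−15)/(25−6) = 10/19.
Doria's threshold: (24−11)/(24−4) = 13/20.
10/19 < 13/20, so Doria binds and δ* = 13/20.

13/20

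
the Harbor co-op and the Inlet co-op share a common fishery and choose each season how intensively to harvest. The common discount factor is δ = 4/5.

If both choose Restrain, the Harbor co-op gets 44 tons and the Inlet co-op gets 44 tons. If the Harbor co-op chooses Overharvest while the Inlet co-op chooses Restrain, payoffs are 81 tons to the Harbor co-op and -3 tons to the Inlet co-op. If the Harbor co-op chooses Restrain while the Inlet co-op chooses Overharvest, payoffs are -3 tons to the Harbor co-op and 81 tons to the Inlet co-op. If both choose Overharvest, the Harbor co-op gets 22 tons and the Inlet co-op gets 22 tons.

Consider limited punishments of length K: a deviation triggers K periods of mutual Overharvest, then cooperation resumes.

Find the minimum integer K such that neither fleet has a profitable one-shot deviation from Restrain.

3

Need Σ_{k=1}^{K} δ^k ≥ (81−44)/(44−22) = 1.6818 at δ = 4/5.
At K = 2 the sum is 1.4400 < 1.6818; at K = 3 it is 1.9520 ≥ 1.6818.
So the minimum punishment length is K = 3.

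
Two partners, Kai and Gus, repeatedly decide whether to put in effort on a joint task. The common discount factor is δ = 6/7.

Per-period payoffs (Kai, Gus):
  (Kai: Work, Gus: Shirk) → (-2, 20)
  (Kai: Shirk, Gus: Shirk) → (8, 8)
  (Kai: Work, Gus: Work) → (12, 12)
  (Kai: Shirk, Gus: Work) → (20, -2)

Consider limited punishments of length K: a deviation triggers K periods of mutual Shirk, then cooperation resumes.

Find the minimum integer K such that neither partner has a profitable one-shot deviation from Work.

3

No profitable deviation requires (12−8)(δ+…+δ^K) ≥ 20−12, i.e. δ+…+δ^K ≥ 2 ≈ 2.0000.
With δ = 6/7, the partial sums are K=1: 0.8571, K=2: 1.5918, K=3: 2.2216.
K = 3 is the first length at which the sum reaches 2.0000.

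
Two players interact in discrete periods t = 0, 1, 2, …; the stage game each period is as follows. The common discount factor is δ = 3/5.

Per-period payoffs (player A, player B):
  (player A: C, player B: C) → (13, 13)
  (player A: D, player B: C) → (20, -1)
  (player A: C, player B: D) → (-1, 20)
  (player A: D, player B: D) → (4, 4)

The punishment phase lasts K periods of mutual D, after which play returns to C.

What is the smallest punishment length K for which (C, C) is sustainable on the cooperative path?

2

IC: δ(1−δ^K)/(1−δ) ≥ (20−13)/(13−4) = 7/9.
With δ = 3/5: need 1 − δ^K ≥ 7/9·(1−3/5)/(3/5), i.e. δ^K ≤ 0.4815.
Since (3/5)^1 = 0.6000 and (3/5)^2 = 0.3600, the smallest such K is 2.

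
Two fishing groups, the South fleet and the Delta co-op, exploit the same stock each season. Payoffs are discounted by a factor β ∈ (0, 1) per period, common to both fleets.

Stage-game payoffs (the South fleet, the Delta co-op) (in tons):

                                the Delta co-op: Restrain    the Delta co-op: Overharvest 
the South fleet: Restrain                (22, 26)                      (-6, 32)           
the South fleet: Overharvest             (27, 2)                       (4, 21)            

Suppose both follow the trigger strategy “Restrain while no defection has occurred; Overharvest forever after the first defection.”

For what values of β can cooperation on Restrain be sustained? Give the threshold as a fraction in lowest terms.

the South fleet's threshold: (27−22)/(27−4) = 5/23.
the Delta co-op's threshold: (32−26)/(32−21) = 6/11.
5/23 < 6/11, so the Delta co-op binds and β* = 6/11.

6/11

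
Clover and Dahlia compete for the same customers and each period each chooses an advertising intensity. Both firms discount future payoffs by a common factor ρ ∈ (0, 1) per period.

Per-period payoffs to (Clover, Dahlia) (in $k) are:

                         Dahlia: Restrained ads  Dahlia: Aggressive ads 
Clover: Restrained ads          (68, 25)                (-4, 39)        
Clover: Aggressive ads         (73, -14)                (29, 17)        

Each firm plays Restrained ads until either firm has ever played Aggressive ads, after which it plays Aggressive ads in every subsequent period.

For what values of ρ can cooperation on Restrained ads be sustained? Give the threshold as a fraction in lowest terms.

Clover: cooperation gives 68 each period; deviation gives 73 once then 29 forever.
  68/(1−ρ) ≥ 73 + 29ρ/(1−ρ) ⇒ ρ ≥ 5/44.
Dahlia: cooperation gives 25 each period; deviation gives 39 once then 17 forever.
  ρ ≥ 14/22 = 7/11.
Both must hold, so the binding constraint is Dahlia's: ρ ≥ 7/11.

7/11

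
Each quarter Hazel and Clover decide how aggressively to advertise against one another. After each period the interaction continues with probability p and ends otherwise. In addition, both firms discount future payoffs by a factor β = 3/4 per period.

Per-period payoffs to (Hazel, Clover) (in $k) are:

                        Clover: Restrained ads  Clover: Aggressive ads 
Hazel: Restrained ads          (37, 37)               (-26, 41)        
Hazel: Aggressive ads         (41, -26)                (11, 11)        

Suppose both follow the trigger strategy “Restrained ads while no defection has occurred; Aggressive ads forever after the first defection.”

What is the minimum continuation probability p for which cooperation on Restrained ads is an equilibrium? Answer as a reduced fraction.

With continuation probability p and discount β, the effective per-period discount factor is βp.
Grim-trigger IC: βp ≥ (41−37)/(41−11) = 2/15.
So p ≥ (2/15)/(3/4) = 8/45.

8/45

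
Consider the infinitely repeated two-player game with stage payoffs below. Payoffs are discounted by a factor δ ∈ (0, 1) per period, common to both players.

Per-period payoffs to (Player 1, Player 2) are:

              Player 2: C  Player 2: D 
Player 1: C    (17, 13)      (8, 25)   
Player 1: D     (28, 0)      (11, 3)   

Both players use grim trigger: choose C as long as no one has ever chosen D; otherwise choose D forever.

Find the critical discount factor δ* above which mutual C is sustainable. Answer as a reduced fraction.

Player 1's threshold: (28−17)/(28−11) = 11/17.
Player 2's threshold: (25−13)/(25−3) = 6/11.
11/17 > 6/11, so Player 1 binds and δ* = 11/17.

11/17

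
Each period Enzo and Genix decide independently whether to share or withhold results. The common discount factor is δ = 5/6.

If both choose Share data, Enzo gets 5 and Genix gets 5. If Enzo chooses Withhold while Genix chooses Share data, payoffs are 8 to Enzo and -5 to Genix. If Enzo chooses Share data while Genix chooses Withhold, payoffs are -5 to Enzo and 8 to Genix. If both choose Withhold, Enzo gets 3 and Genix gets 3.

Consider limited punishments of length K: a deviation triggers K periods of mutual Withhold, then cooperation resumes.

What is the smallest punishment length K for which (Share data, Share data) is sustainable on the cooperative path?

2

IC: δ(1−δ^K)/(1−δ) ≥ (8−5)/(5−3) = 3/2.
With δ = 5/6: need 1 − δ^K ≥ 3/2·(1−5/6)/(5/6), i.e. δ^K ≤ 0.7000.
Since (5/6)^1 = 0.8333 and (5/6)^2 = 0.6944, the smallest such K is 2.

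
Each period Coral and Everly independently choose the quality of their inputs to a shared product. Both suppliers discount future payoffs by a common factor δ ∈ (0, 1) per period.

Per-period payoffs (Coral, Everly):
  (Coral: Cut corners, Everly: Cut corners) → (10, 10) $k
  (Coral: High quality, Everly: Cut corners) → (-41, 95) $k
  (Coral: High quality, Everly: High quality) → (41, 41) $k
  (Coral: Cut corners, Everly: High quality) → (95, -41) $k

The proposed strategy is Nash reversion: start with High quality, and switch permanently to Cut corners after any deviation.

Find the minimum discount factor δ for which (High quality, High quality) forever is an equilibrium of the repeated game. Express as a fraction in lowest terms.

One-period gain from deviating is 95 − 41 = 54. The loss is 41 − 10 = 31 in every subsequent period, with present value 31·δ/(1−δ).
Deviation is unprofitable when 31·δ/(1−δ) ≥ 54, i.e. δ/(1−δ) ≥ 54/31.
Equivalently δ ≥ 54/(54+31) = 54/85.

54/85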